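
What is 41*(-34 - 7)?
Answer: -1681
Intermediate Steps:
41*(-34 - 7) = 41*(-41) = -1681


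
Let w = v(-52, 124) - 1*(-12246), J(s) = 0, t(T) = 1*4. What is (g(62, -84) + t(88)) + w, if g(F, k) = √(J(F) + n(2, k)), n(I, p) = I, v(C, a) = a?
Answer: 12374 + √2 ≈ 12375.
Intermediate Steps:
t(T) = 4
w = 12370 (w = 124 - 1*(-12246) = 124 + 12246 = 12370)
g(F, k) = √2 (g(F, k) = √(0 + 2) = √2)
(g(62, -84) + t(88)) + w = (√2 + 4) + 12370 = (4 + √2) + 12370 = 12374 + √2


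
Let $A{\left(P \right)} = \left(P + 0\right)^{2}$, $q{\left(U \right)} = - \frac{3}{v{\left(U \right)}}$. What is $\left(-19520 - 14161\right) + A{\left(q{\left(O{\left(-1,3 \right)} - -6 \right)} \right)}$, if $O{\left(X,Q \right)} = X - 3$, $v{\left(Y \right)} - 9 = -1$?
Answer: $- \frac{2155575}{64} \approx -33681.0$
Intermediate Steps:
$v{\left(Y \right)} = 8$ ($v{\left(Y \right)} = 9 - 1 = 8$)
$O{\left(X,Q \right)} = -3 + X$ ($O{\left(X,Q \right)} = X - 3 = -3 + X$)
$q{\left(U \right)} = - \frac{3}{8}$
$A{\left(P \right)} = P^{2}$
$\left(-19520 - 14161\right) + A{\left(q{\left(O{\left(-1,3 \right)} - -6 \right)} \right)} = \left(-19520 - 14161\right) + \left(- \frac{3}{8}\right)^{2} = -33681 + \frac{9}{64} = - \frac{2155575}{64}$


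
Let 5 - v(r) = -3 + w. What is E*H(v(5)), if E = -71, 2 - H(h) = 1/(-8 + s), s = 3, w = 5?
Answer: -781/5 ≈ -156.20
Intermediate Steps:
v(r) = 3 (v(r) = 5 - (-3 + 5) = 5 - 1*2 = 5 - 2 = 3)
H(h) = 11/5 (H(h) = 2 - 1/(-8 + 3) = 2 - 1/(-5) = 2 - 1*(-⅕) = 2 + ⅕ = 11/5)
E*H(v(5)) = -71*11/5 = -781/5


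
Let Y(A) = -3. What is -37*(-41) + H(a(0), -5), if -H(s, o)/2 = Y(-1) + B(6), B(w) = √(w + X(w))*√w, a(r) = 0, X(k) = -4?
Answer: 1523 - 4*√3 ≈ 1516.1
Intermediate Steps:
B(w) = √w*√(-4 + w) (B(w) = √(w - 4)*√w = √(-4 + w)*√w = √w*√(-4 + w))
H(s, o) = 6 - 4*√3 (H(s, o) = -2*(-3 + √6*√(-4 + 6)) = -2*(-3 + √6*√2) = -2*(-3 + 2*√3) = 6 - 4*√3)
-37*(-41) + H(a(0), -5) = -37*(-41) + (6 - 4*√3) = 1517 + (6 - 4*√3) = 1523 - 4*√3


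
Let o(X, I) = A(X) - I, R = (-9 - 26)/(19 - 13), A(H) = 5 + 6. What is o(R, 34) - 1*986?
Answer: -1009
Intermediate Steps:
A(H) = 11
R = -35/6 ≈ -5.8333
o(X, I) = 11 - I
o(R, 34) - 1*986 = (11 - 1*34) - 1*986 = (11 - 34) - 986 = -23 - 986 = -1009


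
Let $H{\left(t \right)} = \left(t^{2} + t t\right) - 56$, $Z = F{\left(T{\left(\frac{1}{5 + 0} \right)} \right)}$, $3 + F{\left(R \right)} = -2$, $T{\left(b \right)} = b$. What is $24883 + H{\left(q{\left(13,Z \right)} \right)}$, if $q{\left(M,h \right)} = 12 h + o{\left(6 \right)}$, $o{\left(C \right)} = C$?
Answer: $30659$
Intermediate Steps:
$F{\left(R \right)} = -5$ ($F{\left(R \right)} = -3 - 2 = -5$)
$Z = -5$
$q{\left(M,h \right)} = 6 + 12 h$ ($q{\left(M,h \right)} = 12 h + 6 = 6 + 12 h$)
$H{\left(t \right)} = -56 + 2 t^{2}$ ($H{\left(t \right)} = \left(t^{2} + t^{2}\right) - 56 = 2 t^{2} - 56 = -56 + 2 t^{2}$)
$24883 + H{\left(q{\left(13,Z \right)} \right)} = 24883 - \left(56 - 2 \left(6 + 12 \left(-5\right)\right)^{2}\right) = 24883 - \left(56 - 2 \left(6 - 60\right)^{2}\right) = 24883 - \left(56 - 2 \left(-54\right)^{2}\right) = 24883 + \left(-56 + 2 \cdot 2916\right) = 24883 + \left(-56 + 5832\right) = 24883 + 5776 = 30659$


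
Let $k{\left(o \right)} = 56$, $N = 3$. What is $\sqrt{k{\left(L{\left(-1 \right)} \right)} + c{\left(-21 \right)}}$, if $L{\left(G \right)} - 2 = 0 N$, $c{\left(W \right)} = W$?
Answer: $\sqrt{35} \approx 5.9161$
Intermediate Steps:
$L{\left(G \right)} = 2$ ($L{\left(G \right)} = 2 + 0 \cdot 3 = 2 + 0 = 2$)
$\sqrt{k{\left(L{\left(-1 \right)} \right)} + c{\left(-21 \right)}} = \sqrt{56 - 21} = \sqrt{35}$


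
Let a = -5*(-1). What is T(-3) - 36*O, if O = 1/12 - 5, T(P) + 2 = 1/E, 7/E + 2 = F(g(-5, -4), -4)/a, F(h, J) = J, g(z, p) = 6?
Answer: 873/5 ≈ 174.60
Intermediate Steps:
a = 5
E = -5/2 (E = 7/(-2 - 4/5) = 7/(-14/5) = 7*(-5/14) = -5/2 ≈ -2.5000)
T(P) = -12/5 (T(P) = -2 + 1/(-5/2) = -2 - 2/5 = -12/5)
O = -59/12 (O = 1/12 - 5 = -59/12 ≈ -4.9167)
T(-3) - 36*O = -12/5 - 36*(-59/12) = -12/5 + 177 = 873/5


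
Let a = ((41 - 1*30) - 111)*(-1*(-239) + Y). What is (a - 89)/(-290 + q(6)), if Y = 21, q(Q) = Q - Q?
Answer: 26089/290 ≈ 89.962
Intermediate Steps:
q(Q) = 0
a = -26000 (a = ((41 - 1*30) - 111)*(-1*(-239) + 21) = ((41 - 30) - 111)*(239 + 21) = (11 - 111)*260 = -100*260 = -26000)
(a - 89)/(-290 + q(6)) = (-26000 - 89)/(-290 + 0) = -26089/(-290) = -26089*(-1/290) = 26089/290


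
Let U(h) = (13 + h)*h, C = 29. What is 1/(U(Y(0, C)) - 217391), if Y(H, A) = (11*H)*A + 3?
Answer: -1/217343 ≈ -4.6010e-6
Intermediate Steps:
Y(H, A) = 3 + 11*A*H (Y(H, A) = 11*A*H + 3 = 3 + 11*A*H)
U(h) = h*(13 + h)
1/(U(Y(0, C)) - 217391) = 1/((3 + 11*29*0)*(13 + (3 + 11*29*0)) - 217391) = 1/((3 + 0)*(13 + (3 + 0)) - 217391) = 1/(3*(13 + 3) - 217391) = 1/(3*16 - 217391) = 1/(48 - 217391) = 1/(-217343) = -1/217343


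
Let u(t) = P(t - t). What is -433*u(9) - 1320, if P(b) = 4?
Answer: -3052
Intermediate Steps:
u(t) = 4
-433*u(9) - 1320 = -433*4 - 1320 = -1732 - 1320 = -3052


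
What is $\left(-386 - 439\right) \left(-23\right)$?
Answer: $18975$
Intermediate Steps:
$\left(-386 - 439\right) \left(-23\right) = \left(-825\right) \left(-23\right) = 18975$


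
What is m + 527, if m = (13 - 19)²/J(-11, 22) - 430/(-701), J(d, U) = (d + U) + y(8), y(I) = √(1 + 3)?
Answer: 4833377/9113 ≈ 530.38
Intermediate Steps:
y(I) = 2 (y(I) = √4 = 2)
J(d, U) = 2 + U + d (J(d, U) = (d + U) + 2 = (U + d) + 2 = 2 + U + d)
m = 30826/9113 (m = (13 - 19)²/(2 + 22 - 11) - 430/(-701) = (-6)²/13 - 430*(-1/701) = 36*(1/13) + 430/701 = 36/13 + 430/701 = 30826/9113 ≈ 3.3826)
m + 527 = 30826/9113 + 527 = 4833377/9113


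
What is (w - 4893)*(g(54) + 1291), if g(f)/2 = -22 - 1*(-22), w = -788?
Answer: -7334171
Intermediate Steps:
g(f) = 0 (g(f) = 2*(-22 - 1*(-22)) = 2*(-22 + 22) = 2*0 = 0)
(w - 4893)*(g(54) + 1291) = (-788 - 4893)*(0 + 1291) = -5681*1291 = -7334171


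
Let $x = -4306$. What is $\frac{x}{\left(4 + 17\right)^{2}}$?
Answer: $- \frac{4306}{441} \approx -9.7642$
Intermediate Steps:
$\frac{x}{\left(4 + 17\right)^{2}} = - \frac{4306}{\left(4 + 17\right)^{2}} = - \frac{4306}{21^{2}} = - \frac{4306}{441}$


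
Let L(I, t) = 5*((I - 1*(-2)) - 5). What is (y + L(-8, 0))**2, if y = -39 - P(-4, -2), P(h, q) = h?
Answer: 8100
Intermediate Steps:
L(I, t) = -15 + 5*I (L(I, t) = 5*((I + 2) - 5) = 5*((2 + I) - 5) = 5*(-3 + I) = -15 + 5*I)
y = -35 (y = -39 - 1*(-4) = -39 + 4 = -35)
(y + L(-8, 0))**2 = (-35 + (-15 + 5*(-8)))**2 = (-35 + (-15 - 40))**2 = (-35 - 55)**2 = (-90)**2 = 8100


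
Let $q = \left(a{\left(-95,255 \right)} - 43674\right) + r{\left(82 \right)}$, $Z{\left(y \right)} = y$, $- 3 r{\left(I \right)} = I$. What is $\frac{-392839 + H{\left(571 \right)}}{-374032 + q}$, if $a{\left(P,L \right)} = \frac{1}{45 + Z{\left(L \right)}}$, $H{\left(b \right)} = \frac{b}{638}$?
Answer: $\frac{338690150}{360153871} \approx 0.9404$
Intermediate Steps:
$r{\left(I \right)} = - \frac{I}{3}$
$H{\left(b \right)} = \frac{b}{638}$ ($H{\left(b \right)} = b \frac{1}{638} = \frac{b}{638}$)
$a{\left(P,L \right)} = \frac{1}{45 + L}$
$q = - \frac{4370133}{100}$ ($q = \left(\frac{1}{45 + 255} - 43674\right) - \frac{82}{3} = \left(\frac{1}{300} - 43674\right) - \frac{82}{3} = - \frac{13102199}{300} - \frac{82}{3} = - \frac{4370133}{100} \approx -43701.0$)
$\frac{-392839 + H{\left(571 \right)}}{-374032 + q} = \frac{-392839 + \frac{1}{638} \cdot 571}{-374032 - \frac{4370133}{100}} = \frac{-392839 + \frac{571}{638}}{- \frac{41773333}{100}} = \left(- \frac{250630711}{638}\right) \left(- \frac{100}{41773333}\right) = \frac{338690150}{360153871}$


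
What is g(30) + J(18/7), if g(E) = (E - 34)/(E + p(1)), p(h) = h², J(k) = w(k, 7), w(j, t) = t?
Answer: 213/31 ≈ 6.8710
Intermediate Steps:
J(k) = 7
g(E) = (-34 + E)/(1 + E) (g(E) = (E - 34)/(E + 1²) = (-34 + E)/(E + 1) = (-34 + E)/(1 + E))
g(30) + J(18/7) = (-34 + 30)/(1 + 30) + 7 = -4/31 + 7 = 213/31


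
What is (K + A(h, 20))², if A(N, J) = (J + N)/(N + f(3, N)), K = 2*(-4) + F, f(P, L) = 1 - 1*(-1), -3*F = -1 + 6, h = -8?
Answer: 1225/9 ≈ 136.11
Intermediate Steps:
F = -5/3 (F = -(-1 + 6)/3 = -⅓*5 = -5/3 ≈ -1.6667)
f(P, L) = 2 (f(P, L) = 1 + 1 = 2)
K = -29/3 (K = 2*(-4) - 5/3 = -8 - 5/3 = -29/3 ≈ -9.6667)
A(N, J) = (J + N)/(2 + N) (A(N, J) = (J + N)/(N + 2) = (J + N)/(2 + N))
(K + A(h, 20))² = (-29/3 + (20 - 8)/(2 - 8))² = (-29/3 + 12/(-6))² = (-29/3 - ⅙*12)² = (-29/3 - 2)² = (-35/3)² = 1225/9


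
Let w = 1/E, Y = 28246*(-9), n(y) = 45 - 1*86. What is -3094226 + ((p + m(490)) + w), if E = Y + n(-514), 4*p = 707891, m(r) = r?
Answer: -2966406560519/1017020 ≈ -2.9168e+6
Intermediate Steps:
n(y) = -41 (n(y) = 45 - 86 = -41)
p = 707891/4 (p = (¼)*707891 = 707891/4 ≈ 1.7697e+5)
Y = -254214
E = -254255 (E = -254214 - 41 = -254255)
w = -1/254255 (w = 1/(-254255) = -1/254255 ≈ -3.9331e-6)
-3094226 + ((p + m(490)) + w) = -3094226 + ((707891/4 + 490) - 1/254255) = -3094226 + (709851/4 - 1/254255) = -3094226 + 180483166001/1017020 = -2966406560519/1017020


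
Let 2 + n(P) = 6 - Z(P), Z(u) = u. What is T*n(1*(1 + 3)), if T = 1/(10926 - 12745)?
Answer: 0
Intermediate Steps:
T = -1/1819 (T = 1/(-1819) = -1/1819 ≈ -0.00054975)
n(P) = 4 - P (n(P) = -2 + (6 - P) = 4 - P)
T*n(1*(1 + 3)) = -(4 - (1 + 3))/1819 = -(4 - 4)/1819 = -1/1819*0 = 0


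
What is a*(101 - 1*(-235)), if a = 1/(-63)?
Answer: -16/3 ≈ -5.3333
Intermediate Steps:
a = -1/63 ≈ -0.015873
a*(101 - 1*(-235)) = -(101 - 1*(-235))/63 = -(101 + 235)/63 = -1/63*336 = -16/3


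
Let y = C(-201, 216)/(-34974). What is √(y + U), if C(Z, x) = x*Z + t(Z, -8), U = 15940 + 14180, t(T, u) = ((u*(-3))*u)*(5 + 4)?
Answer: 6*√3158760359/1943 ≈ 173.55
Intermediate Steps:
t(T, u) = -27*u² (t(T, u) = ((-3*u)*u)*9 = -3*u²*9 = -27*u²)
U = 30120
C(Z, x) = -1728 + Z*x (C(Z, x) = x*Z - 27*(-8)² = Z*x - 27*64 = Z*x - 1728 = -1728 + Z*x)
y = 2508/1943 (y = (-1728 - 201*216)/(-34974) = (-1728 - 43416)*(-1/34974) = -45144*(-1/34974) = 2508/1943 ≈ 1.2908)
√(y + U) = √(2508/1943 + 30120) = √(58525668/1943) = 6*√3158760359/1943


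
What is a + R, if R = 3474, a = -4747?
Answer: -1273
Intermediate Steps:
a + R = -4747 + 3474 = -1273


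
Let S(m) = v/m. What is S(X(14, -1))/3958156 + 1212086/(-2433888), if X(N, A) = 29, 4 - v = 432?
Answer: -17391522554141/34922192915664 ≈ -0.49801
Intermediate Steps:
v = -428 (v = 4 - 1*432 = 4 - 432 = -428)
S(m) = -428/m
S(X(14, -1))/3958156 + 1212086/(-2433888) = -428/29/3958156 + 1212086/(-2433888) = -428*1/29*(1/3958156) + 1212086*(-1/2433888) = -428/29*1/3958156 - 606043/1216944 = -107/28696631 - 606043/1216944 = -17391522554141/34922192915664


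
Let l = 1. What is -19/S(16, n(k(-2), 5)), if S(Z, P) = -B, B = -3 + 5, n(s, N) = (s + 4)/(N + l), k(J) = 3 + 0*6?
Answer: 19/2 ≈ 9.5000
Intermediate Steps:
k(J) = 3 (k(J) = 3 + 0 = 3)
n(s, N) = (4 + s)/(1 + N) (n(s, N) = (s + 4)/(N + 1) = (4 + s)/(1 + N))
B = 2
S(Z, P) = -2 (S(Z, P) = -1*2 = -2)
-19/S(16, n(k(-2), 5)) = -19/(-2) = -19*(-½) = 19/2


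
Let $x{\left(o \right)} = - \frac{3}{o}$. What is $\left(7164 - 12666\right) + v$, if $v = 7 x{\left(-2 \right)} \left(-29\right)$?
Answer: $- \frac{11613}{2} \approx -5806.5$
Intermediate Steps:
$v = - \frac{609}{2}$ ($v = 7 \left(- \frac{3}{-2}\right) \left(-29\right) = 7 \left(\left(-3\right) \left(- \frac{1}{2}\right)\right) \left(-29\right) = 7 \cdot \frac{3}{2} \left(-29\right) = \frac{21}{2} \left(-29\right) = - \frac{609}{2} \approx -304.5$)
$\left(7164 - 12666\right) + v = \left(7164 - 12666\right) - \frac{609}{2} = -5502 - \frac{609}{2} = - \frac{11613}{2}$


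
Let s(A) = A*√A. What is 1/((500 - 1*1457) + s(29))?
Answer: -33/30740 - √29/30740 ≈ -0.0012487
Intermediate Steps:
s(A) = A^(3/2)
1/((500 - 1*1457) + s(29)) = 1/((500 - 1*1457) + 29^(3/2)) = 1/((500 - 1457) + 29*√29) = 1/(-957 + 29*√29)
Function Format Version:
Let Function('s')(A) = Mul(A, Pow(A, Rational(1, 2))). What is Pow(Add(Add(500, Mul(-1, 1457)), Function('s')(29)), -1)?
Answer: Add(Rational(-33, 30740), Mul(Rational(-1, 30740), Pow(29, Rational(1, 2)))) ≈ -0.0012487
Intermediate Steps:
Function('s')(A) = Pow(A, Rational(3, 2))
Pow(Add(Add(500, Mul(-1, 1457)), Function('s')(29)), -1) = Pow(Add(Add(500, Mul(-1, 1457)), Pow(29, Rational(3, 2))), -1) = Pow(Add(Add(500, -1457), Mul(29, Pow(29, Rational(1, 2)))), -1) = Pow(Add(-957, Mul(29, Pow(29, Rational(1, 2)))), -1)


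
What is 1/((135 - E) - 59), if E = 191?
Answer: -1/115 ≈ -0.0086956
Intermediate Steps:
1/((135 - E) - 59) = 1/((135 - 1*191) - 59) = 1/((135 - 191) - 59) = 1/(-56 - 59) = 1/(-115) = -1/115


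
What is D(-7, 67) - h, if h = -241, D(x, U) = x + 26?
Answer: 260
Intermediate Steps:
D(x, U) = 26 + x
D(-7, 67) - h = (26 - 7) - 1*(-241) = 19 + 241 = 260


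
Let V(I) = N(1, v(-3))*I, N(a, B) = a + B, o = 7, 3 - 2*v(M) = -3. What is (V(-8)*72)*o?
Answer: -16128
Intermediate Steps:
v(M) = 3 (v(M) = 3/2 - 1/2*(-3) = 3/2 + 3/2 = 3)
N(a, B) = B + a
V(I) = 4*I (V(I) = (3 + 1)*I = 4*I)
(V(-8)*72)*o = ((4*(-8))*72)*7 = -32*72*7 = -2304*7 = -16128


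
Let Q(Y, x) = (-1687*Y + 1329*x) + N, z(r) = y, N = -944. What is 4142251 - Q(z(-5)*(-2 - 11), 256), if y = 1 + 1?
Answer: 3759109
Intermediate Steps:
y = 2
z(r) = 2
Q(Y, x) = -944 - 1687*Y + 1329*x (Q(Y, x) = (-1687*Y + 1329*x) - 944 = -944 - 1687*Y + 1329*x)
4142251 - Q(z(-5)*(-2 - 11), 256) = 4142251 - (-944 - 3374*(-2 - 11) + 1329*256) = 4142251 - (-944 - 3374*(-13) + 340224) = 4142251 - (-944 - 1687*(-26) + 340224) = 4142251 - (-944 + 43862 + 340224) = 4142251 - 1*383142 = 4142251 - 383142 = 3759109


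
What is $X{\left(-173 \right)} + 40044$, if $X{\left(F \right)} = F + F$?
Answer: $39698$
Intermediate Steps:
$X{\left(F \right)} = 2 F$
$X{\left(-173 \right)} + 40044 = 2 \left(-173\right) + 40044 = -346 + 40044 = 39698$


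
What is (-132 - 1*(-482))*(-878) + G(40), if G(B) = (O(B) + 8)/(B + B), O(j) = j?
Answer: -1536497/5 ≈ -3.0730e+5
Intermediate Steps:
G(B) = (8 + B)/(2*B) (G(B) = (B + 8)/(B + B) = (8 + B)/((2*B)) = (8 + B)*(1/(2*B)) = (8 + B)/(2*B))
(-132 - 1*(-482))*(-878) + G(40) = (-132 - 1*(-482))*(-878) + (1/2)*(8 + 40)/40 = (-132 + 482)*(-878) + (1/2)*(1/40)*48 = 350*(-878) + 3/5 = -307300 + 3/5 = -1536497/5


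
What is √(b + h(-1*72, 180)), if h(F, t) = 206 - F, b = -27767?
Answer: 7*I*√561 ≈ 165.8*I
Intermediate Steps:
√(b + h(-1*72, 180)) = √(-27767 + (206 - (-1)*72)) = √(-27767 + (206 - 1*(-72))) = √(-27767 + (206 + 72)) = √(-27767 + 278) = √(-27489) = 7*I*√561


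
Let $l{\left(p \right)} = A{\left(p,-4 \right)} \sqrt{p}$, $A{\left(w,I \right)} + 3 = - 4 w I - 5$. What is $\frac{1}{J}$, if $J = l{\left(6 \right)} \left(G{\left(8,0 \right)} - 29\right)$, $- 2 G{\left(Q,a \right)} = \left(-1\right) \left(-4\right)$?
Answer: $- \frac{\sqrt{6}}{16368} \approx -0.00014965$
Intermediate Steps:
$G{\left(Q,a \right)} = -2$ ($G{\left(Q,a \right)} = - \frac{\left(-1\right) \left(-4\right)}{2} = \left(- \frac{1}{2}\right) 4 = -2$)
$A{\left(w,I \right)} = -8 - 4 I w$ ($A{\left(w,I \right)} = -3 + \left(- 4 w I - 5\right) = -3 - \left(5 + 4 I w\right) = -8 - 4 I w$)
$l{\left(p \right)} = \sqrt{p} \left(-8 + 16 p\right)$ ($l{\left(p \right)} = \left(-8 - - 16 p\right) \sqrt{p} = \left(-8 + 16 p\right) \sqrt{p} = \sqrt{p} \left(-8 + 16 p\right)$)
$J = - 2728 \sqrt{6}$ ($J = \sqrt{6} \left(-8 + 16 \cdot 6\right) \left(-2 - 29\right) = \sqrt{6} \left(-8 + 96\right) \left(-31\right) = \sqrt{6} \cdot 88 \left(-31\right) = 88 \sqrt{6} \left(-31\right) = - 2728 \sqrt{6} \approx -6682.2$)
$\frac{1}{J} = \frac{1}{\left(-2728\right) \sqrt{6}} = - \frac{\sqrt{6}}{16368}$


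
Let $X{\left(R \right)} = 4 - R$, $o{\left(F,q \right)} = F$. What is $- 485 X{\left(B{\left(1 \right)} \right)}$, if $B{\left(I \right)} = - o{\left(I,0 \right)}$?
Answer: $-2425$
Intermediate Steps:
$B{\left(I \right)} = - I$
$- 485 X{\left(B{\left(1 \right)} \right)} = - 485 \left(4 - \left(-1\right) 1\right) = - 485 \left(4 - -1\right) = - 485 \left(4 + 1\right) = \left(-485\right) 5 = -2425$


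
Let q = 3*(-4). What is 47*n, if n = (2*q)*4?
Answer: -4512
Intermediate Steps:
q = -12
n = -96 (n = (2*(-12))*4 = -24*4 = -96)
47*n = 47*(-96) = -4512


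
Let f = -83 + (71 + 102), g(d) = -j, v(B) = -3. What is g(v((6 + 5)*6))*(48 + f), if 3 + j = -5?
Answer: 1104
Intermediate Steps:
j = -8 (j = -3 - 5 = -8)
g(d) = 8 (g(d) = -1*(-8) = 8)
f = 90 (f = -83 + 173 = 90)
g(v((6 + 5)*6))*(48 + f) = 8*(48 + 90) = 8*138 = 1104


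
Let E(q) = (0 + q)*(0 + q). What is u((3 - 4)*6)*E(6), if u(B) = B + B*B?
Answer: 1080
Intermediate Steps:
u(B) = B + B²
E(q) = q² (E(q) = q*q = q²)
u((3 - 4)*6)*E(6) = (((3 - 4)*6)*(1 + (3 - 4)*6))*6² = ((-1*6)*(1 - 1*6))*36 = -6*(1 - 6)*36 = -6*(-5)*36 = 30*36 = 1080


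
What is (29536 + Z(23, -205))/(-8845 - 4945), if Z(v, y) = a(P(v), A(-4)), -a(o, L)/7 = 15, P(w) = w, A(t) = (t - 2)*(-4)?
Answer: -29431/13790 ≈ -2.1342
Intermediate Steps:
A(t) = 8 - 4*t (A(t) = (-2 + t)*(-4) = 8 - 4*t)
a(o, L) = -105 (a(o, L) = -7*15 = -105)
Z(v, y) = -105
(29536 + Z(23, -205))/(-8845 - 4945) = (29536 - 105)/(-8845 - 4945) = 29431/(-13790) = 29431*(-1/13790) = -29431/13790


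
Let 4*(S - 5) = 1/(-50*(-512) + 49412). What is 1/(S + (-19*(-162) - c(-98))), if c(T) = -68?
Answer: 300048/945451249 ≈ 0.00031736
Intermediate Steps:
S = 1500241/300048 (S = 5 + 1/(4*(-50*(-512) + 49412)) = 5 + 1/(4*(25600 + 49412)) = 5 + (¼)/75012 = 5 + (¼)*(1/75012) = 5 + 1/300048 = 1500241/300048 ≈ 5.0000)
1/(S + (-19*(-162) - c(-98))) = 1/(1500241/300048 + (-19*(-162) - 1*(-68))) = 1/(1500241/300048 + (3078 + 68)) = 1/(1500241/300048 + 3146) = 1/(945451249/300048) = 300048/945451249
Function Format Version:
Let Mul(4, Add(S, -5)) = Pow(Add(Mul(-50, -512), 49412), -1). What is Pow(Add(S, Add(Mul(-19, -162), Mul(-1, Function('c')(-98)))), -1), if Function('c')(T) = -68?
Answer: Rational(300048, 945451249) ≈ 0.00031736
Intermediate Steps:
S = Rational(1500241, 300048) (S = Add(5, Mul(Rational(1, 4), Pow(Add(Mul(-50, -512), 49412), -1))) = Add(5, Mul(Rational(1, 4), Pow(Add(25600, 49412), -1))) = Add(5, Mul(Rational(1, 4), Pow(75012, -1))) = Add(5, Mul(Rational(1, 4), Rational(1, 75012))) = Add(5, Rational(1, 300048)) = Rational(1500241, 300048) ≈ 5.0000)
Pow(Add(S, Add(Mul(-19, -162), Mul(-1, Function('c')(-98)))), -1) = Pow(Add(Rational(1500241, 300048), Add(Mul(-19, -162), Mul(-1, -68))), -1) = Pow(Add(Rational(1500241, 300048), Add(3078, 68)), -1) = Pow(Add(Rational(1500241, 300048), 3146), -1) = Pow(Rational(945451249, 300048), -1) = Rational(300048, 945451249)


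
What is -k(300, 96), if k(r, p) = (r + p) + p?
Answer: -492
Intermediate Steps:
k(r, p) = r + 2*p (k(r, p) = (p + r) + p = r + 2*p)
-k(300, 96) = -(300 + 2*96) = -(300 + 192) = -1*492 = -492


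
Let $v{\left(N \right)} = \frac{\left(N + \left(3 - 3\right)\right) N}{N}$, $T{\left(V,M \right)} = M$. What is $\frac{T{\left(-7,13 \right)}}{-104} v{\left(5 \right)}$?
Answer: $- \frac{5}{8} \approx -0.625$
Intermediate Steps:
$v{\left(N \right)} = N$ ($v{\left(N \right)} = \frac{\left(N + \left(3 - 3\right)\right) N}{N} = \frac{\left(N + 0\right) N}{N} = \frac{N N}{N} = \frac{N^{2}}{N} = N$)
$\frac{T{\left(-7,13 \right)}}{-104} v{\left(5 \right)} = \frac{13}{-104} \cdot 5 = 13 \left(- \frac{1}{104}\right) 5 = \left(- \frac{1}{8}\right) 5 = - \frac{5}{8}$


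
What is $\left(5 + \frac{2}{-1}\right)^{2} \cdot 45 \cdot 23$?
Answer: $9315$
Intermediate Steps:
$\left(5 + \frac{2}{-1}\right)^{2} \cdot 45 \cdot 23 = \left(5 + 2 \left(-1\right)\right)^{2} \cdot 45 \cdot 23 = \left(5 - 2\right)^{2} \cdot 45 \cdot 23 = 3^{2} \cdot 45 \cdot 23 = 9 \cdot 45 \cdot 23 = 405 \cdot 23 = 9315$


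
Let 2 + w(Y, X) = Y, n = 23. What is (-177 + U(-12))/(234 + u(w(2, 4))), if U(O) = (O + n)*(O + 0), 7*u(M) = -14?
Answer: -309/232 ≈ -1.3319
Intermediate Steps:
w(Y, X) = -2 + Y
u(M) = -2 (u(M) = (1/7)*(-14) = -2)
U(O) = O*(23 + O) (U(O) = (O + 23)*(O + 0) = (23 + O)*O = O*(23 + O))
(-177 + U(-12))/(234 + u(w(2, 4))) = (-177 - 12*(23 - 12))/(234 - 2) = (-177 - 12*11)/232 = (-177 - 132)*(1/232) = -309*1/232 = -309/232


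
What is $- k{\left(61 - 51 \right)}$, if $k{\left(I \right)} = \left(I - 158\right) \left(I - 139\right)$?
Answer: $-19092$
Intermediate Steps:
$k{\left(I \right)} = \left(-158 + I\right) \left(-139 + I\right)$
$- k{\left(61 - 51 \right)} = - (21962 + \left(61 - 51\right)^{2} - 297 \left(61 - 51\right)) = - (21962 + 10^{2} - 2970) = - (21962 + 100 - 2970) = \left(-1\right) 19092 = -19092$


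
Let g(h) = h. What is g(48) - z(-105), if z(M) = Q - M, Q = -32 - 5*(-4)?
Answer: -45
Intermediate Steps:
Q = -12 (Q = -32 + 20 = -12)
z(M) = -12 - M
g(48) - z(-105) = 48 - (-12 - 1*(-105)) = 48 - (-12 + 105) = 48 - 1*93 = 48 - 93 = -45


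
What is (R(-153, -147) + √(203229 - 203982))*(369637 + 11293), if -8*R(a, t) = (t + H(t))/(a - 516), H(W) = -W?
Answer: 380930*I*√753 ≈ 1.0453e+7*I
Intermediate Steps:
R(a, t) = 0 (R(a, t) = -(t - t)/(8*(a - 516)) = -0/(-516 + a) = -⅛*0 = 0)
(R(-153, -147) + √(203229 - 203982))*(369637 + 11293) = (0 + √(203229 - 203982))*(369637 + 11293) = (0 + √(-753))*380930 = (0 + I*√753)*380930 = (I*√753)*380930 = 380930*I*√753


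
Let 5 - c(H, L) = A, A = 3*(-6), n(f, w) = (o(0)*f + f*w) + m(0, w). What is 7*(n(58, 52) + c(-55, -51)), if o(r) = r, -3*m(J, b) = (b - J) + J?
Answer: 63455/3 ≈ 21152.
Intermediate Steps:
m(J, b) = -b/3 (m(J, b) = -((b - J) + J)/3 = -b/3)
n(f, w) = -w/3 + f*w (n(f, w) = (0*f + f*w) - w/3 = (0 + f*w) - w/3 = f*w - w/3 = -w/3 + f*w)
A = -18
c(H, L) = 23 (c(H, L) = 5 - 1*(-18) = 5 + 18 = 23)
7*(n(58, 52) + c(-55, -51)) = 7*(52*(-⅓ + 58) + 23) = 7*(52*(173/3) + 23) = 7*(8996/3 + 23) = 7*(9065/3) = 63455/3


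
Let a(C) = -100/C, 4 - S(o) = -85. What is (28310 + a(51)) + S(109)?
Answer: 1448249/51 ≈ 28397.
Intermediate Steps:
S(o) = 89 (S(o) = 4 - 1*(-85) = 4 + 85 = 89)
(28310 + a(51)) + S(109) = (28310 - 100/51) + 89 = 1443710/51 + 89 = 1448249/51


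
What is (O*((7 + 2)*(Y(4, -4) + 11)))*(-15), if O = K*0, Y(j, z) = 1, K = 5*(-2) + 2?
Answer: 0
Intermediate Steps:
K = -8 (K = -10 + 2 = -8)
O = 0 (O = -8*0 = 0)
(O*((7 + 2)*(Y(4, -4) + 11)))*(-15) = (0*((7 + 2)*(1 + 11)))*(-15) = (0*(9*12))*(-15) = (0*108)*(-15) = 0*(-15) = 0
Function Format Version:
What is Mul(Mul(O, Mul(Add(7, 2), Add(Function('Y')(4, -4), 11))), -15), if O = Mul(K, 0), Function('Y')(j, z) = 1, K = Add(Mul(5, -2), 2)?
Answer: 0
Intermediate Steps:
K = -8 (K = Add(-10, 2) = -8)
O = 0 (O = Mul(-8, 0) = 0)
Mul(Mul(O, Mul(Add(7, 2), Add(Function('Y')(4, -4), 11))), -15) = Mul(Mul(0, Mul(Add(7, 2), Add(1, 11))), -15) = Mul(Mul(0, Mul(9, 12)), -15) = Mul(Mul(0, 108), -15) = Mul(0, -15) = 0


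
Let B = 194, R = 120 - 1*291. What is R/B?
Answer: -171/194 ≈ -0.88144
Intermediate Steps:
R = -171 (R = 120 - 291 = -171)
R/B = -171/194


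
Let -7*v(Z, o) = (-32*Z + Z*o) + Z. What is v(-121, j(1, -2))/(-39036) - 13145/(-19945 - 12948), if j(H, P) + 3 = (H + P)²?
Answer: 177297109/428003716 ≈ 0.41424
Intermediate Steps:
j(H, P) = -3 + (H + P)²
v(Z, o) = 31*Z/7 - Z*o/7 (v(Z, o) = -((-32*Z + Z*o) + Z)/7 = -(-31*Z + Z*o)/7 = 31*Z/7 - Z*o/7)
v(-121, j(1, -2))/(-39036) - 13145/(-19945 - 12948) = ((⅐)*(-121)*(31 - (-3 + (1 - 2)²)))/(-39036) - 13145/(-19945 - 12948) = ((⅐)*(-121)*(31 - (-3 + (-1)²)))*(-1/39036) - 13145/(-32893) = ((⅐)*(-121)*(31 - (-3 + 1)))*(-1/39036) - 13145*(-1/32893) = ((⅐)*(-121)*(31 - 1*(-2)))*(-1/39036) + 13145/32893 = ((⅐)*(-121)*(31 + 2))*(-1/39036) + 13145/32893 = ((⅐)*(-121)*33)*(-1/39036) + 13145/32893 = -3993/7*(-1/39036) + 13145/32893 = 1331/91084 + 13145/32893 = 177297109/428003716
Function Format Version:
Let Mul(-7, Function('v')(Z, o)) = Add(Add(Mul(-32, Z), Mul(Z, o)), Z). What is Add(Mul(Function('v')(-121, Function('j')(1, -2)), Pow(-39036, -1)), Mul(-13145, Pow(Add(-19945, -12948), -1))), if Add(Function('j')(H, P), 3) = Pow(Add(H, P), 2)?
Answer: Rational(177297109, 428003716) ≈ 0.41424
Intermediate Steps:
Function('j')(H, P) = Add(-3, Pow(Add(H, P), 2))
Function('v')(Z, o) = Add(Mul(Rational(31, 7), Z), Mul(Rational(-1, 7), Z, o)) (Function('v')(Z, o) = Mul(Rational(-1, 7), Add(Add(Mul(-32, Z), Mul(Z, o)), Z)) = Mul(Rational(-1, 7), Add(Mul(-31, Z), Mul(Z, o))) = Add(Mul(Rational(31, 7), Z), Mul(Rational(-1, 7), Z, o)))
Add(Mul(Function('v')(-121, Function('j')(1, -2)), Pow(-39036, -1)), Mul(-13145, Pow(Add(-19945, -12948), -1))) = Add(Mul(Mul(Rational(1, 7), -121, Add(31, Mul(-1, Add(-3, Pow(Add(1, -2), 2))))), Pow(-39036, -1)), Mul(-13145, Pow(Add(-19945, -12948), -1))) = Add(Mul(Mul(Rational(1, 7), -121, Add(31, Mul(-1, Add(-3, Pow(-1, 2))))), Rational(-1, 39036)), Mul(-13145, Pow(-32893, -1))) = Add(Mul(Mul(Rational(1, 7), -121, Add(31, Mul(-1, Add(-3, 1)))), Rational(-1, 39036)), Mul(-13145, Rational(-1, 32893))) = Add(Mul(Mul(Rational(1, 7), -121, Add(31, Mul(-1, -2))), Rational(-1, 39036)), Rational(13145, 32893)) = Add(Mul(Mul(Rational(1, 7), -121, Add(31, 2)), Rational(-1, 39036)), Rational(13145, 32893)) = Add(Mul(Mul(Rational(1, 7), -121, 33), Rational(-1, 39036)), Rational(13145, 32893)) = Add(Mul(Rational(-3993, 7), Rational(-1, 39036)), Rational(13145, 32893)) = Add(Rational(1331, 91084), Rational(13145, 32893)) = Rational(177297109, 428003716)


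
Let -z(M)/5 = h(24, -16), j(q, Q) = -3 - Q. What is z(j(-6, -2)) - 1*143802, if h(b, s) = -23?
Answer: -143687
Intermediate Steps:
z(M) = 115 (z(M) = -5*(-23) = 115)
z(j(-6, -2)) - 1*143802 = 115 - 1*143802 = 115 - 143802 = -143687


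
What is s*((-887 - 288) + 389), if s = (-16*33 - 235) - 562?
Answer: 1041450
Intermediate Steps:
s = -1325 (s = (-528 - 235) - 562 = -763 - 562 = -1325)
s*((-887 - 288) + 389) = -1325*((-887 - 288) + 389) = -1325*(-1175 + 389) = -1325*(-786) = 1041450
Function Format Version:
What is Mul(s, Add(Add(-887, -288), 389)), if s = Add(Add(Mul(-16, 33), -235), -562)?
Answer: 1041450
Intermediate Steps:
s = -1325 (s = Add(Add(-528, -235), -562) = Add(-763, -562) = -1325)
Mul(s, Add(Add(-887, -288), 389)) = Mul(-1325, Add(Add(-887, -288), 389)) = Mul(-1325, Add(-1175, 389)) = Mul(-1325, -786) = 1041450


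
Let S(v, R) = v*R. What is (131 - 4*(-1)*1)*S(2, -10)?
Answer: -2700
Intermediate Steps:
S(v, R) = R*v
(131 - 4*(-1)*1)*S(2, -10) = (131 - 4*(-1)*1)*(-10*2) = (131 + 4*1)*(-20) = (131 + 4)*(-20) = 135*(-20) = -2700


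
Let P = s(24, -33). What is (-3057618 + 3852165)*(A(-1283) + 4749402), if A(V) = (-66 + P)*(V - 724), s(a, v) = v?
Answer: 3931494037965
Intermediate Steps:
P = -33
A(V) = 71676 - 99*V (A(V) = (-66 - 33)*(V - 724) = -99*(-724 + V) = 71676 - 99*V)
(-3057618 + 3852165)*(A(-1283) + 4749402) = (-3057618 + 3852165)*((71676 - 99*(-1283)) + 4749402) = 794547*((71676 + 127017) + 4749402) = 794547*(198693 + 4749402) = 794547*4948095 = 3931494037965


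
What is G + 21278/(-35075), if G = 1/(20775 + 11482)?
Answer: -686329371/1131414275 ≈ -0.60661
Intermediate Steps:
G = 1/32257 ≈ 3.1001e-5
G + 21278/(-35075) = 1/32257 + 21278/(-35075) = 1/32257 + 21278*(-1/35075) = 1/32257 - 21278/35075 = -686329371/1131414275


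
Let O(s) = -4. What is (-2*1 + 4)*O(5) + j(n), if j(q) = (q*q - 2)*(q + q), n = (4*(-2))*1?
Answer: -1000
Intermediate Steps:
n = -8 (n = -8*1 = -8)
j(q) = 2*q*(-2 + q**2) (j(q) = (q**2 - 2)*(2*q) = (-2 + q**2)*(2*q) = 2*q*(-2 + q**2))
(-2*1 + 4)*O(5) + j(n) = (-2*1 + 4)*(-4) + 2*(-8)*(-2 + (-8)**2) = (-2 + 4)*(-4) + 2*(-8)*(-2 + 64) = 2*(-4) + 2*(-8)*62 = -8 - 992 = -1000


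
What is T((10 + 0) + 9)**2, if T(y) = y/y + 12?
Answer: 169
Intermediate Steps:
T(y) = 13 (T(y) = 1 + 12 = 13)
T((10 + 0) + 9)**2 = 13**2 = 169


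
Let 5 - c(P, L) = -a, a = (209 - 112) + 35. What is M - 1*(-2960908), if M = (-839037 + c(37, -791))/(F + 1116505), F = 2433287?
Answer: 2627651673059/887448 ≈ 2.9609e+6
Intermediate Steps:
a = 132 (a = 97 + 35 = 132)
c(P, L) = 137 (c(P, L) = 5 - (-1)*132 = 5 - 1*(-132) = 5 + 132 = 137)
M = -209725/887448 (M = (-839037 + 137)/(2433287 + 1116505) = -838900/3549792 = -838900*1/3549792 = -209725/887448 ≈ -0.23632)
M - 1*(-2960908) = -209725/887448 - 1*(-2960908) = -209725/887448 + 2960908 = 2627651673059/887448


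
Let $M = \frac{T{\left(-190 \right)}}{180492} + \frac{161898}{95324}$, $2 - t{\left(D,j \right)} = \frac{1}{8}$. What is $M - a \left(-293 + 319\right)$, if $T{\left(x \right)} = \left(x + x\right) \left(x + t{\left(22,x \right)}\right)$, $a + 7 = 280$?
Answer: $- \frac{61043305794859}{8602609704} \approx -7095.9$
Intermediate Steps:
$a = 273$ ($a = -7 + 280 = 273$)
$t{\left(D,j \right)} = \frac{15}{8}$ ($t{\left(D,j \right)} = 2 - \frac{1}{8} = \frac{15}{8}$)
$T{\left(x \right)} = 2 x \left(\frac{15}{8} + x\right)$ ($T{\left(x \right)} = \left(x + x\right) \left(x + \frac{15}{8}\right) = 2 x \left(\frac{15}{8} + x\right)$)
$M = \frac{18017884133}{8602609704}$ ($M = \frac{\frac{1}{4} \left(-190\right) \left(15 + 8 \left(-190\right)\right)}{180492} + \frac{161898}{95324} = \frac{1}{4} \left(-190\right) \left(15 - 1520\right) \frac{1}{180492} + 161898 \cdot \frac{1}{95324} = \frac{1}{4} \left(-190\right) \left(-1505\right) \frac{1}{180492} + \frac{80949}{47662} = \frac{142975}{2} \cdot \frac{1}{180492} + \frac{80949}{47662} = \frac{142975}{360984} + \frac{80949}{47662} = \frac{18017884133}{8602609704} \approx 2.0945$)
$M - a \left(-293 + 319\right) = \frac{18017884133}{8602609704} - 273 \left(-293 + 319\right) = \frac{18017884133}{8602609704} - 273 \cdot 26 = \frac{18017884133}{8602609704} - 7098 = - \frac{61043305794859}{8602609704}$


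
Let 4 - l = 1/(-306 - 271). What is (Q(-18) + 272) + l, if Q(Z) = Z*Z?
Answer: 346201/577 ≈ 600.00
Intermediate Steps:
Q(Z) = Z²
l = 2309/577 (l = 4 - 1/(-306 - 271) = 4 - 1/(-577) = 4 - 1*(-1/577) = 4 + 1/577 = 2309/577 ≈ 4.0017)
(Q(-18) + 272) + l = ((-18)² + 272) + 2309/577 = (324 + 272) + 2309/577 = 596 + 2309/577 = 346201/577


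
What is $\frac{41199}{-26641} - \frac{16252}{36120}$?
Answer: $- \frac{480269353}{240568230} \approx -1.9964$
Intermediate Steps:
$\frac{41199}{-26641} - \frac{16252}{36120} = 41199 \left(- \frac{1}{26641}\right) - \frac{4063}{9030} = - \frac{41199}{26641} - \frac{4063}{9030} = - \frac{480269353}{240568230}$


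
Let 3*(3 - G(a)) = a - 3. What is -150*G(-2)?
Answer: -700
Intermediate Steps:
G(a) = 4 - a/3 (G(a) = 3 - (a - 3)/3 = 3 - (-3 + a)/3 = 3 + (1 - a/3) = 4 - a/3)
-150*G(-2) = -150*(4 - ⅓*(-2)) = -150*(4 + ⅔) = -150*14/3 = -700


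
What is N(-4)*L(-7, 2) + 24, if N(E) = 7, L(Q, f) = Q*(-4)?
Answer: 220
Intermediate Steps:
L(Q, f) = -4*Q
N(-4)*L(-7, 2) + 24 = 7*(-4*(-7)) + 24 = 7*28 + 24 = 196 + 24 = 220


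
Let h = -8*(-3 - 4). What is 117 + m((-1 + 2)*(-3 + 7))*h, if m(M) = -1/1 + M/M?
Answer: 117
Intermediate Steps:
h = 56 (h = -8*(-7) = 56)
m(M) = 0 (m(M) = -1*1 + 1 = -1 + 1 = 0)
117 + m((-1 + 2)*(-3 + 7))*h = 117 + 0*56 = 117 + 0 = 117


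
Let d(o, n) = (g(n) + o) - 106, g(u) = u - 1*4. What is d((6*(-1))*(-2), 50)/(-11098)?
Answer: 24/5549 ≈ 0.0043251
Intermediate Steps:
g(u) = -4 + u (g(u) = u - 4 = -4 + u)
d(o, n) = -110 + n + o (d(o, n) = ((-4 + n) + o) - 106 = (-4 + n + o) - 106 = -110 + n + o)
d((6*(-1))*(-2), 50)/(-11098) = (-110 + 50 + (6*(-1))*(-2))/(-11098) = (-110 + 50 - 6*(-2))*(-1/11098) = (-110 + 50 + 12)*(-1/11098) = -48*(-1/11098) = 24/5549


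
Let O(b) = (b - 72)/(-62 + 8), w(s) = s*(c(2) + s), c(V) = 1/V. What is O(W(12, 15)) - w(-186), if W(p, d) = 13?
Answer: -1863103/54 ≈ -34502.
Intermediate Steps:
w(s) = s*(½ + s) (w(s) = s*(1/2 + s) = s*(½ + s))
O(b) = 4/3 - b/54 (O(b) = (-72 + b)/(-54) = (-72 + b)*(-1/54) = 4/3 - b/54)
O(W(12, 15)) - w(-186) = (4/3 - 1/54*13) - (-186)*(½ - 186) = (4/3 - 13/54) - (-186)*(-371)/2 = 59/54 - 1*34503 = 59/54 - 34503 = -1863103/54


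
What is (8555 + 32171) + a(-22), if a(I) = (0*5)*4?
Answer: 40726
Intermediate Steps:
a(I) = 0 (a(I) = 0*4 = 0)
(8555 + 32171) + a(-22) = (8555 + 32171) + 0 = 40726 + 0 = 40726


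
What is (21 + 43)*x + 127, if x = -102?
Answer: -6401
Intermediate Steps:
(21 + 43)*x + 127 = (21 + 43)*(-102) + 127 = 64*(-102) + 127 = -6528 + 127 = -6401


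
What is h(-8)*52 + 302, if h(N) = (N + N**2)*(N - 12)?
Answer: -57938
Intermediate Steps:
h(N) = (-12 + N)*(N + N**2) (h(N) = (N + N**2)*(-12 + N) = (-12 + N)*(N + N**2))
h(-8)*52 + 302 = -8*(-12 + (-8)**2 - 11*(-8))*52 + 302 = -8*(-12 + 64 + 88)*52 + 302 = -8*140*52 + 302 = -1120*52 + 302 = -58240 + 302 = -57938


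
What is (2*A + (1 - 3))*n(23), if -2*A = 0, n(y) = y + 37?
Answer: -120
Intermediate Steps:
n(y) = 37 + y
A = 0 (A = -½*0 = 0)
(2*A + (1 - 3))*n(23) = (2*0 + (1 - 3))*(37 + 23) = (0 - 2)*60 = -2*60 = -120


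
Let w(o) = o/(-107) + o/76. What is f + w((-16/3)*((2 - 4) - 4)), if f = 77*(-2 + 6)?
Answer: 626412/2033 ≈ 308.12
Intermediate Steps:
f = 308 (f = 77*4 = 308)
w(o) = 31*o/8132 (w(o) = o*(-1/107) + o*(1/76) = -o/107 + o/76 = 31*o/8132)
f + w((-16/3)*((2 - 4) - 4)) = 308 + 31*((-16/3)*((2 - 4) - 4))/8132 = 308 + 31*((-16*1/3)*(-2 - 4))/8132 = 308 + 31*(-16/3*(-6))/8132 = 308 + (31/8132)*32 = 308 + 248/2033 = 626412/2033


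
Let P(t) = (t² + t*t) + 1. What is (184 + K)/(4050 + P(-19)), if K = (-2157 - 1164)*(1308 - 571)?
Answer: -2447393/4773 ≈ -512.76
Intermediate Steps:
P(t) = 1 + 2*t² (P(t) = (t² + t²) + 1 = 2*t² + 1 = 1 + 2*t²)
K = -2447577 (K = -3321*737 = -2447577)
(184 + K)/(4050 + P(-19)) = (184 - 2447577)/(4050 + (1 + 2*(-19)²)) = -2447393/(4050 + (1 + 2*361)) = -2447393/(4050 + (1 + 722)) = -2447393/(4050 + 723) = -2447393/4773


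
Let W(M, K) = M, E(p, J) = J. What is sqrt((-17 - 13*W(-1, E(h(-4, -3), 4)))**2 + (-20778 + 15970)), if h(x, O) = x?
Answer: 2*I*sqrt(1198) ≈ 69.224*I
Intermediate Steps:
sqrt((-17 - 13*W(-1, E(h(-4, -3), 4)))**2 + (-20778 + 15970)) = sqrt((-17 - 13*(-1))**2 + (-20778 + 15970)) = sqrt((-17 + 13)**2 - 4808) = sqrt((-4)**2 - 4808) = sqrt(16 - 4808) = sqrt(-4792) = 2*I*sqrt(1198)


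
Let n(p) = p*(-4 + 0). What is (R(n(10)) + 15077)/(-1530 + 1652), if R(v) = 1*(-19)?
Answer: 7529/61 ≈ 123.43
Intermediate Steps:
n(p) = -4*p (n(p) = p*(-4) = -4*p)
R(v) = -19
(R(n(10)) + 15077)/(-1530 + 1652) = (-19 + 15077)/(-1530 + 1652) = 15058/122 = 15058*(1/122) = 7529/61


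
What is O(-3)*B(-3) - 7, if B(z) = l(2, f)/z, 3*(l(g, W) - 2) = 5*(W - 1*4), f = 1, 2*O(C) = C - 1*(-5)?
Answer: -6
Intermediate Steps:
O(C) = 5/2 + C/2 (O(C) = (C - 1*(-5))/2 = (C + 5)/2 = (5 + C)/2 = 5/2 + C/2)
l(g, W) = -14/3 + 5*W/3 (l(g, W) = 2 + (5*(W - 1*4))/3 = 2 + (5*(W - 4))/3 = 2 + (5*(-4 + W))/3 = 2 + (-20 + 5*W)/3 = 2 + (-20/3 + 5*W/3) = -14/3 + 5*W/3)
B(z) = -3/z (B(z) = (-14/3 + (5/3)*1)/z = (-14/3 + 5/3)/z = -3/z)
O(-3)*B(-3) - 7 = (5/2 + (½)*(-3))*(-3/(-3)) - 7 = (5/2 - 3/2)*(-3*(-⅓)) - 7 = 1*1 - 7 = 1 - 7 = -6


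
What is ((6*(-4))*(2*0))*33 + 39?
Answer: 39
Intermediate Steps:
((6*(-4))*(2*0))*33 + 39 = -24*0*33 + 39 = 0*33 + 39 = 0 + 39 = 39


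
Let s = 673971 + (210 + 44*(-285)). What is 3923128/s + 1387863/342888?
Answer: 754486858949/75622919736 ≈ 9.9770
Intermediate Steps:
s = 661641 (s = 673971 + (210 - 12540) = 673971 - 12330 = 661641)
3923128/s + 1387863/342888 = 3923128/661641 + 1387863/342888 = 3923128*(1/661641) + 1387863*(1/342888) = 3923128/661641 + 462621/114296 = 754486858949/75622919736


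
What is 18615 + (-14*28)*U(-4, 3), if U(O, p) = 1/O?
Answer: 18713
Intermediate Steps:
18615 + (-14*28)*U(-4, 3) = 18615 - 14*28/(-4) = 18615 - 392*(-¼) = 18615 + 98 = 18713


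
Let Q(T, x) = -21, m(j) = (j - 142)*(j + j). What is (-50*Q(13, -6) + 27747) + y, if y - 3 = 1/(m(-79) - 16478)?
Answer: 531072001/18440 ≈ 28800.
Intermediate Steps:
m(j) = 2*j*(-142 + j) (m(j) = (-142 + j)*(2*j) = 2*j*(-142 + j))
y = 55321/18440 (y = 3 + 1/(2*(-79)*(-142 - 79) - 16478) = 3 + 1/(2*(-79)*(-221) - 16478) = 3 + 1/(34918 - 16478) = 3 + 1/18440 = 55321/18440 ≈ 3.0001)
(-50*Q(13, -6) + 27747) + y = (-50*(-21) + 27747) + 55321/18440 = (1050 + 27747) + 55321/18440 = 28797 + 55321/18440 = 531072001/18440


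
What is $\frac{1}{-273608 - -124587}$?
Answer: $- \frac{1}{149021} \approx -6.7105 \cdot 10^{-6}$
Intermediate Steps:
$\frac{1}{-273608 - -124587} = \frac{1}{-273608 + \left(\left(-21315 - 209159\right) + 355061\right)} = \frac{1}{-273608 + \left(-230474 + 355061\right)} = \frac{1}{-273608 + 124587} = \frac{1}{-149021} = - \frac{1}{149021}$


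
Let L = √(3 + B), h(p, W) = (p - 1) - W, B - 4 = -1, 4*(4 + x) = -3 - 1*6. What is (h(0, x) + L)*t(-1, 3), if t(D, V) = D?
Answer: -21/4 - √6 ≈ -7.6995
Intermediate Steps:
x = -25/4 (x = -4 + (-3 - 1*6)/4 = -4 + (-3 - 6)/4 = -4 + (¼)*(-9) = -4 - 9/4 = -25/4 ≈ -6.2500)
B = 3 (B = 4 - 1 = 3)
h(p, W) = -1 + p - W (h(p, W) = (-1 + p) - W = -1 + p - W)
L = √6 (L = √(3 + 3) = √6 ≈ 2.4495)
(h(0, x) + L)*t(-1, 3) = ((-1 + 0 - 1*(-25/4)) + √6)*(-1) = ((-1 + 0 + 25/4) + √6)*(-1) = (21/4 + √6)*(-1) = -21/4 - √6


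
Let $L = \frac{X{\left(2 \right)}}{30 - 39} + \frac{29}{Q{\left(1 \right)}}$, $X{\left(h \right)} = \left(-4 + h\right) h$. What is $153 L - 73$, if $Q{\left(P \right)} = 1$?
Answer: $4432$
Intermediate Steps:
$X{\left(h \right)} = h \left(-4 + h\right)$
$L = \frac{265}{9}$ ($L = \frac{2 \left(-4 + 2\right)}{30 - 39} + \frac{29}{1} = \frac{2 \left(-2\right)}{-9} + 29 \cdot 1 = \left(-4\right) \left(- \frac{1}{9}\right) + 29 = \frac{4}{9} + 29 = \frac{265}{9} \approx 29.444$)
$153 L - 73 = 153 \cdot \frac{265}{9} - 73 = 4505 - 73 = 4432$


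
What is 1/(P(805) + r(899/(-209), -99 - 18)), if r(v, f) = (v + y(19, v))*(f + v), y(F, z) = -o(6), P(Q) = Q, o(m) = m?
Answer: 43681/89746061 ≈ 0.00048672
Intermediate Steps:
y(F, z) = -6 (y(F, z) = -1*6 = -6)
r(v, f) = (-6 + v)*(f + v) (r(v, f) = (v - 6)*(f + v) = (-6 + v)*(f + v))
1/(P(805) + r(899/(-209), -99 - 18)) = 1/(805 + ((899/(-209))² - 6*(-99 - 18) - 5394/(-209) + (-99 - 18)*(899/(-209)))) = 1/(805 + ((899*(-1/209))² - 6*(-117) - 5394*(-1)/209 - 105183*(-1)/209)) = 1/(805 + ((-899/209)² + 702 - 6*(-899/209) - 117*(-899/209))) = 1/(805 + (808201/43681 + 702 + 5394/209 + 105183/209)) = 1/(805 + 54582856/43681) = 1/(89746061/43681) = 43681/89746061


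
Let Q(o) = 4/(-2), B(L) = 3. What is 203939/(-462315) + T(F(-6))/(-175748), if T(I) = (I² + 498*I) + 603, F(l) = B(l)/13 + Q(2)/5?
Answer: -15244517435239/34328520721950 ≈ -0.44408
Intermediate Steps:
Q(o) = -2 (Q(o) = 4*(-½) = -2)
F(l) = -11/65 (F(l) = 3/13 - 2/5 = 3*(1/13) - 2*⅕ = 3/13 - ⅖ = -11/65)
T(I) = 603 + I² + 498*I
203939/(-462315) + T(F(-6))/(-175748) = 203939/(-462315) + (603 + (-11/65)² + 498*(-11/65))/(-175748) = 203939*(-1/462315) + (603 + 121/4225 - 5478/65)*(-1/175748) = -203939/462315 + (2191726/4225)*(-1/175748) = -203939/462315 - 1095863/371267650 = -15244517435239/34328520721950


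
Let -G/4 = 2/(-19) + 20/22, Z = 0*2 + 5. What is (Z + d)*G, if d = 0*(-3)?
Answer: -3360/209 ≈ -16.077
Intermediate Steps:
Z = 5 (Z = 0 + 5 = 5)
G = -672/209 (G = -4*(2/(-19) + 20/22) = -4*(2*(-1/19) + 20*(1/22)) = -4*(-2/19 + 10/11) = -4*168/209 = -672/209 ≈ -3.2153)
d = 0
(Z + d)*G = (5 + 0)*(-672/209) = 5*(-672/209) = -3360/209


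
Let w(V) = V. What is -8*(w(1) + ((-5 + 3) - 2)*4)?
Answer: 120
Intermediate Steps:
-8*(w(1) + ((-5 + 3) - 2)*4) = -8*(1 + ((-5 + 3) - 2)*4) = -8*(1 + (-2 - 2)*4) = -8*(1 - 4*4) = -8*(1 - 16) = -8*(-15) = 120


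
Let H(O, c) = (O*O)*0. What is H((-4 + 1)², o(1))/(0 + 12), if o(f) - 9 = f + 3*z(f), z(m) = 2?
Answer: 0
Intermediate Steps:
o(f) = 15 + f (o(f) = 9 + (f + 3*2) = 9 + (f + 6) = 9 + (6 + f) = 15 + f)
H(O, c) = 0 (H(O, c) = O²*0 = 0)
H((-4 + 1)², o(1))/(0 + 12) = 0/(0 + 12) = 0/12 = 0*(1/12) = 0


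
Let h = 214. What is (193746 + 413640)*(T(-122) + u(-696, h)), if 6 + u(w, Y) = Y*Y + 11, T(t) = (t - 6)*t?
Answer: 37303825962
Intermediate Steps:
T(t) = t*(-6 + t) (T(t) = (-6 + t)*t = t*(-6 + t))
u(w, Y) = 5 + Y² (u(w, Y) = -6 + (Y*Y + 11) = -6 + (Y² + 11) = -6 + (11 + Y²) = 5 + Y²)
(193746 + 413640)*(T(-122) + u(-696, h)) = (193746 + 413640)*(-122*(-6 - 122) + (5 + 214²)) = 607386*(-122*(-128) + (5 + 45796)) = 607386*(15616 + 45801) = 607386*61417 = 37303825962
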